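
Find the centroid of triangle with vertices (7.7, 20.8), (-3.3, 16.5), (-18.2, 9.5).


Centroid = ((x_A+x_B+x_C)/3, (y_A+y_B+y_C)/3)
= ((7.7+(-3.3)+(-18.2))/3, (20.8+16.5+9.5)/3)
= (-4.6, 15.6)

(-4.6, 15.6)


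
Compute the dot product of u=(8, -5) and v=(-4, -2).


u . v = u_x*v_x + u_y*v_y = 8*(-4) + (-5)*(-2)
= (-32) + 10 = -22

-22


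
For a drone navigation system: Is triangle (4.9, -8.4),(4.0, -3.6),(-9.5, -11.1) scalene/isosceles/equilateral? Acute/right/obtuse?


Side lengths squared: AB^2=23.85, BC^2=238.5, CA^2=214.65
Sorted: [23.85, 214.65, 238.5]
By sides: Scalene, By angles: Right

Scalene, Right


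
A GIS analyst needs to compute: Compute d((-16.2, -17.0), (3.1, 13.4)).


dx=19.3, dy=30.4
d^2 = 19.3^2 + 30.4^2 = 1296.65
d = sqrt(1296.65) = 36.009

36.009


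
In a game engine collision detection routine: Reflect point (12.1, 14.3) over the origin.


Reflection over origin: (x,y) -> (-x,-y)
(12.1, 14.3) -> (-12.1, -14.3)

(-12.1, -14.3)


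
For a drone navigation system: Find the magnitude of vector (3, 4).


|u| = sqrt(3^2 + 4^2) = sqrt(25) = 5

5


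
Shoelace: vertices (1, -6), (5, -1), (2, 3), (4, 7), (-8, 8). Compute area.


Shoelace sum: (1*(-1) - 5*(-6)) + (5*3 - 2*(-1)) + (2*7 - 4*3) + (4*8 - (-8)*7) + ((-8)*(-6) - 1*8)
= 176
Area = |176|/2 = 88

88


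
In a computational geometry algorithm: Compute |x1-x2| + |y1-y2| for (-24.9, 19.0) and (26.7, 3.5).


|(-24.9)-26.7| + |19-3.5| = 51.6 + 15.5 = 67.1

67.1


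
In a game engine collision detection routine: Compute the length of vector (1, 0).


|u| = sqrt(1^2 + 0^2) = sqrt(1) = 1

1


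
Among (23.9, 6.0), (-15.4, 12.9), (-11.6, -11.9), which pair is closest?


d(P0,P1) = 39.9011, d(P0,P2) = 39.7575, d(P1,P2) = 25.0894
Closest: P1 and P2

Closest pair: (-15.4, 12.9) and (-11.6, -11.9), distance = 25.0894


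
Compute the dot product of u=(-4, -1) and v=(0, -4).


u . v = u_x*v_x + u_y*v_y = (-4)*0 + (-1)*(-4)
= 0 + 4 = 4

4


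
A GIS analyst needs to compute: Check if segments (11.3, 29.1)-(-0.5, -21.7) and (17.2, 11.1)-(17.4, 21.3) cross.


Cross products: d1=63.78, d2=173.98, d3=512.12, d4=401.92
d1*d2 < 0 and d3*d4 < 0? no

No, they don't intersect


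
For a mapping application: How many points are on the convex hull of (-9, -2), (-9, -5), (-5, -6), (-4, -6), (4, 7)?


Convex hull vertices (CCW): (-9, -5), (-5, -6), (-4, -6), (4, 7), (-9, -2)
Count = 5

5


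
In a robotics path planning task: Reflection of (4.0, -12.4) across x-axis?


Reflection over x-axis: (x,y) -> (x,-y)
(4, -12.4) -> (4, 12.4)

(4, 12.4)


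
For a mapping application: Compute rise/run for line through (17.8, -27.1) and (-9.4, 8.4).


slope = (y2-y1)/(x2-x1) = (8.4-(-27.1))/((-9.4)-17.8) = 35.5/(-27.2) = -1.3051

-1.3051


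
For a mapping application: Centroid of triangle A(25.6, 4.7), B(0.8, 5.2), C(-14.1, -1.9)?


Centroid = ((x_A+x_B+x_C)/3, (y_A+y_B+y_C)/3)
= ((25.6+0.8+(-14.1))/3, (4.7+5.2+(-1.9))/3)
= (4.1, 2.6667)

(4.1, 2.6667)


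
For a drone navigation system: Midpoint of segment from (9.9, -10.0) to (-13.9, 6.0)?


M = ((9.9+(-13.9))/2, ((-10)+6)/2)
= (-2, -2)

(-2, -2)


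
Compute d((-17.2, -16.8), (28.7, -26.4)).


dx=45.9, dy=-9.6
d^2 = 45.9^2 + (-9.6)^2 = 2198.97
d = sqrt(2198.97) = 46.8932

46.8932


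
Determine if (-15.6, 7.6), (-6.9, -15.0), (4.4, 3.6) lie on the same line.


Cross product: ((-6.9)-(-15.6))*(3.6-7.6) - ((-15)-7.6)*(4.4-(-15.6))
= 417.2

No, not collinear


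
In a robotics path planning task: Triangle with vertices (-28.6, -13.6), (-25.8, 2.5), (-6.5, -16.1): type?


Side lengths squared: AB^2=267.05, BC^2=718.45, CA^2=494.66
Sorted: [267.05, 494.66, 718.45]
By sides: Scalene, By angles: Acute

Scalene, Acute


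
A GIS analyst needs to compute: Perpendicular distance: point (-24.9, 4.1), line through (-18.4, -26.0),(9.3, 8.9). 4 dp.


|cross product| = 1060.62
|line direction| = sqrt(1985.3) = 44.5567
Distance = 1060.62/sqrt(1985.3) = 23.8038

23.8038


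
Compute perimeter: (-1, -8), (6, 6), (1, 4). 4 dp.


Sides: (-1, -8)->(6, 6): sqrt(245) = 15.652476, (6, 6)->(1, 4): sqrt(29) = 5.385165, (1, 4)->(-1, -8): sqrt(148) = 12.165525
Sum = 33.203166
Perimeter = 33.2032

33.2032


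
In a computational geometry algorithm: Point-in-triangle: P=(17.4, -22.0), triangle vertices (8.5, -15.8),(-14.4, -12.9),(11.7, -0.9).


Cross products: AB x AP = 116.17, BC x BP = -619.11, CA x CP = 152.45
All same sign? no

No, outside


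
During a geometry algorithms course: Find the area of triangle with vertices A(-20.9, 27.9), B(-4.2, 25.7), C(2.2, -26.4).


Area = |x_A(y_B-y_C) + x_B(y_C-y_A) + x_C(y_A-y_B)|/2
= |(-1088.89) + 228.06 + 4.84|/2
= 855.99/2 = 427.995

427.995


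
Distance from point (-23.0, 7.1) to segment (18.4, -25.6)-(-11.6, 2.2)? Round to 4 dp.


Project P onto AB: t = 1 (clamped to [0,1])
Closest point on segment: (-11.6, 2.2)
Distance: 12.4085

12.4085


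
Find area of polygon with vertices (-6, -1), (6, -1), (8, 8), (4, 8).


Shoelace sum: ((-6)*(-1) - 6*(-1)) + (6*8 - 8*(-1)) + (8*8 - 4*8) + (4*(-1) - (-6)*8)
= 144
Area = |144|/2 = 72

72


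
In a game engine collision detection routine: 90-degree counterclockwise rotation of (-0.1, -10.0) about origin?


90° CCW: (x,y) -> (-y, x)
(-0.1,-10) -> (10, -0.1)

(10, -0.1)


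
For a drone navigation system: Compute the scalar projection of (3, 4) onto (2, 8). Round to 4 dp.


u.v = 38, |v| = sqrt(68) = 8.2462
Scalar projection = u.v / |v| = 38 / sqrt(68) = 4.6082

4.6082


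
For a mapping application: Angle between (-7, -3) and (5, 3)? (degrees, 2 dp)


u.v = -44, |u| = sqrt(58) = 7.6158, |v| = sqrt(34) = 5.831
cos(theta) = u.v/(|u||v|) = -44/sqrt(1972) = -0.99083
theta = acos(-0.99083) = 172.23 degrees

172.23 degrees


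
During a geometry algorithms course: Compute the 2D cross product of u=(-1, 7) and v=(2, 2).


u x v = u_x*v_y - u_y*v_x = (-1)*2 - 7*2
= (-2) - 14 = -16

-16


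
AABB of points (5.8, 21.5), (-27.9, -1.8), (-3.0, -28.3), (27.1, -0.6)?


x range: [-27.9, 27.1]
y range: [-28.3, 21.5]
Bounding box: (-27.9,-28.3) to (27.1,21.5)

(-27.9,-28.3) to (27.1,21.5)


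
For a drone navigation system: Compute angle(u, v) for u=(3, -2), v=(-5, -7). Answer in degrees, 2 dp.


u.v = -1, |u| = sqrt(13) = 3.6056, |v| = sqrt(74) = 8.6023
cos(theta) = u.v/(|u||v|) = -1/sqrt(962) = -0.032241
theta = acos(-0.032241) = 91.85 degrees

91.85 degrees


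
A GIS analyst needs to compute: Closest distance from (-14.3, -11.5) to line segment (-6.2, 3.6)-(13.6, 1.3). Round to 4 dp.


Project P onto AB: t = 0 (clamped to [0,1])
Closest point on segment: (-6.2, 3.6)
Distance: 17.1353

17.1353


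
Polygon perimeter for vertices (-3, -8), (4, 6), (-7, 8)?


Sides: (-3, -8)->(4, 6): sqrt(245) = 15.652476, (4, 6)->(-7, 8): sqrt(125) = 11.18034, (-7, 8)->(-3, -8): sqrt(272) = 16.492423
Sum = 43.325239
Perimeter = 43.3252

43.3252


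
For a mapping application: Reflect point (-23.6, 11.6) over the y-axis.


Reflection over y-axis: (x,y) -> (-x,y)
(-23.6, 11.6) -> (23.6, 11.6)

(23.6, 11.6)


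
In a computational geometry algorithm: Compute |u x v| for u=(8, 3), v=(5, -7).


|u x v| = |8*(-7) - 3*5|
= |(-56) - 15| = 71

71


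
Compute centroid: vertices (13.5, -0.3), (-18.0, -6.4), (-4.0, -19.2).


Centroid = ((x_A+x_B+x_C)/3, (y_A+y_B+y_C)/3)
= ((13.5+(-18)+(-4))/3, ((-0.3)+(-6.4)+(-19.2))/3)
= (-2.8333, -8.6333)

(-2.8333, -8.6333)


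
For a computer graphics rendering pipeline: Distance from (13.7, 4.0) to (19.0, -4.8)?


dx=5.3, dy=-8.8
d^2 = 5.3^2 + (-8.8)^2 = 105.53
d = sqrt(105.53) = 10.2728

10.2728


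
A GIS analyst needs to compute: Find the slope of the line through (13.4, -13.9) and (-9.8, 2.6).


slope = (y2-y1)/(x2-x1) = (2.6-(-13.9))/((-9.8)-13.4) = 16.5/(-23.2) = -0.7112

-0.7112


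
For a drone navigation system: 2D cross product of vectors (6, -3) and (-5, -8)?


u x v = u_x*v_y - u_y*v_x = 6*(-8) - (-3)*(-5)
= (-48) - 15 = -63

-63


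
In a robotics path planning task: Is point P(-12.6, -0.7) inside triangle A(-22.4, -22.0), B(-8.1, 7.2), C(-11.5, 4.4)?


Cross products: AB x AP = 18.43, BC x BP = 14.26, CA x CP = 26.55
All same sign? yes

Yes, inside


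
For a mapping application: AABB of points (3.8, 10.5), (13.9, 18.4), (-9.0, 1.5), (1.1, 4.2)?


x range: [-9, 13.9]
y range: [1.5, 18.4]
Bounding box: (-9,1.5) to (13.9,18.4)

(-9,1.5) to (13.9,18.4)


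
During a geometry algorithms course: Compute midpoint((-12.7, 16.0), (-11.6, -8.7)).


M = (((-12.7)+(-11.6))/2, (16+(-8.7))/2)
= (-12.15, 3.65)

(-12.15, 3.65)


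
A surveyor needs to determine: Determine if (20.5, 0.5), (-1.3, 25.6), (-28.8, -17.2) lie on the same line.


Cross product: ((-1.3)-20.5)*((-17.2)-0.5) - (25.6-0.5)*((-28.8)-20.5)
= 1623.29

No, not collinear


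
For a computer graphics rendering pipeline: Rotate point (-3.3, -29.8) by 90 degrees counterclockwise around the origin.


90° CCW: (x,y) -> (-y, x)
(-3.3,-29.8) -> (29.8, -3.3)

(29.8, -3.3)


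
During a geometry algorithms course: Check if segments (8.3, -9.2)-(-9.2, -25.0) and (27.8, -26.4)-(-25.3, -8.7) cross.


Cross products: d1=-568.17, d2=580.56, d3=609.1, d4=-539.63
d1*d2 < 0 and d3*d4 < 0? yes

Yes, they intersect


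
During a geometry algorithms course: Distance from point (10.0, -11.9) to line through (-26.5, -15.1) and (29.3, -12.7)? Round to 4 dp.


|cross product| = 90.96
|line direction| = sqrt(3119.4) = 55.8516
Distance = 90.96/sqrt(3119.4) = 1.6286

1.6286


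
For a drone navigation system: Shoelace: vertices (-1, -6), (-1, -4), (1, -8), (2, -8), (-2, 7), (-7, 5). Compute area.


Shoelace sum: ((-1)*(-4) - (-1)*(-6)) + ((-1)*(-8) - 1*(-4)) + (1*(-8) - 2*(-8)) + (2*7 - (-2)*(-8)) + ((-2)*5 - (-7)*7) + ((-7)*(-6) - (-1)*5)
= 102
Area = |102|/2 = 51

51


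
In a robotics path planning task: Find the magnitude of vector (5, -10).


|u| = sqrt(5^2 + (-10)^2) = sqrt(125) = 11.1803

11.1803


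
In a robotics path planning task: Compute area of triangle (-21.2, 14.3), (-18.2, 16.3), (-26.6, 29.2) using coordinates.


Area = |x_A(y_B-y_C) + x_B(y_C-y_A) + x_C(y_A-y_B)|/2
= |273.48 + (-271.18) + 53.2|/2
= 55.5/2 = 27.75

27.75


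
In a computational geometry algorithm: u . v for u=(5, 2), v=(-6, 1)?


u . v = u_x*v_x + u_y*v_y = 5*(-6) + 2*1
= (-30) + 2 = -28

-28


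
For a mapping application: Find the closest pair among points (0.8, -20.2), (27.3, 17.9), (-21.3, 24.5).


d(P0,P1) = 46.4097, d(P0,P2) = 49.8648, d(P1,P2) = 49.0461
Closest: P0 and P1

Closest pair: (0.8, -20.2) and (27.3, 17.9), distance = 46.4097


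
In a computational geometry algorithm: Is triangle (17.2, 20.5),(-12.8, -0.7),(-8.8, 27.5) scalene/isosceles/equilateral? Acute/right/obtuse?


Side lengths squared: AB^2=1349.44, BC^2=811.24, CA^2=725
Sorted: [725, 811.24, 1349.44]
By sides: Scalene, By angles: Acute

Scalene, Acute


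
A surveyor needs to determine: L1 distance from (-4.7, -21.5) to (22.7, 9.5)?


|(-4.7)-22.7| + |(-21.5)-9.5| = 27.4 + 31 = 58.4

58.4


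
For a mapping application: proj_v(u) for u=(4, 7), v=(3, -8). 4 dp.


u.v = -44, |v| = sqrt(73) = 8.544
Scalar projection = u.v / |v| = -44 / sqrt(73) = -5.1498

-5.1498


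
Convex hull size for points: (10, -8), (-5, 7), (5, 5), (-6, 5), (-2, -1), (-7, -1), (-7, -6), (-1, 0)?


Convex hull vertices (CCW): (-7, -6), (10, -8), (5, 5), (-5, 7), (-6, 5), (-7, -1)
Count = 6

6


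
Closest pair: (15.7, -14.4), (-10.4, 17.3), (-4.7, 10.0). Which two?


d(P0,P1) = 41.0621, d(P0,P2) = 31.8044, d(P1,P2) = 9.2617
Closest: P1 and P2

Closest pair: (-10.4, 17.3) and (-4.7, 10.0), distance = 9.2617


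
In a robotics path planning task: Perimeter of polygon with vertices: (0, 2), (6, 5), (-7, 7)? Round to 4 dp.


Sides: (0, 2)->(6, 5): sqrt(45) = 6.708204, (6, 5)->(-7, 7): sqrt(173) = 13.152946, (-7, 7)->(0, 2): sqrt(74) = 8.602325
Sum = 28.463475
Perimeter = 28.4635

28.4635


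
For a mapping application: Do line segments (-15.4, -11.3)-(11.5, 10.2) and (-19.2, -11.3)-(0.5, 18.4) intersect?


Cross products: d1=-112.86, d2=-488.24, d3=81.7, d4=457.08
d1*d2 < 0 and d3*d4 < 0? no

No, they don't intersect


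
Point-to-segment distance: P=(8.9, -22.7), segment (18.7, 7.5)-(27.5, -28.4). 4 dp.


Project P onto AB: t = 0.7304 (clamped to [0,1])
Closest point on segment: (25.1277, -18.7222)
Distance: 16.7081

16.7081


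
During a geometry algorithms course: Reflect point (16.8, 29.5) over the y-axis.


Reflection over y-axis: (x,y) -> (-x,y)
(16.8, 29.5) -> (-16.8, 29.5)

(-16.8, 29.5)


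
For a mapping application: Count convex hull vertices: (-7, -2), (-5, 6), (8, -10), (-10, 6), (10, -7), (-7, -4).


Convex hull vertices (CCW): (-10, 6), (-7, -4), (8, -10), (10, -7), (-5, 6)
Count = 5

5


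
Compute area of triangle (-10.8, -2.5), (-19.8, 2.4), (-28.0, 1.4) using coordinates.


Area = |x_A(y_B-y_C) + x_B(y_C-y_A) + x_C(y_A-y_B)|/2
= |(-10.8) + (-77.22) + 137.2|/2
= 49.18/2 = 24.59

24.59


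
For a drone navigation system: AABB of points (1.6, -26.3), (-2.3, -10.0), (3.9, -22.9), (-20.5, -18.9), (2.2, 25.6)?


x range: [-20.5, 3.9]
y range: [-26.3, 25.6]
Bounding box: (-20.5,-26.3) to (3.9,25.6)

(-20.5,-26.3) to (3.9,25.6)


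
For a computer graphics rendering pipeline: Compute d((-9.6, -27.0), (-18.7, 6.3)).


dx=-9.1, dy=33.3
d^2 = (-9.1)^2 + 33.3^2 = 1191.7
d = sqrt(1191.7) = 34.521

34.521


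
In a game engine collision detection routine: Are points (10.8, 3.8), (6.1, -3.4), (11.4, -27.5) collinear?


Cross product: (6.1-10.8)*((-27.5)-3.8) - ((-3.4)-3.8)*(11.4-10.8)
= 151.43

No, not collinear


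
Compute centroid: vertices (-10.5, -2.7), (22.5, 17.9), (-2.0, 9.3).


Centroid = ((x_A+x_B+x_C)/3, (y_A+y_B+y_C)/3)
= (((-10.5)+22.5+(-2))/3, ((-2.7)+17.9+9.3)/3)
= (3.3333, 8.1667)

(3.3333, 8.1667)


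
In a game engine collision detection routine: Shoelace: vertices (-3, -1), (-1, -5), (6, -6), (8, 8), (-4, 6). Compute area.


Shoelace sum: ((-3)*(-5) - (-1)*(-1)) + ((-1)*(-6) - 6*(-5)) + (6*8 - 8*(-6)) + (8*6 - (-4)*8) + ((-4)*(-1) - (-3)*6)
= 248
Area = |248|/2 = 124

124


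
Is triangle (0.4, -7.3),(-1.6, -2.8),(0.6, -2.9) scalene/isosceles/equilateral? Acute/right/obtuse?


Side lengths squared: AB^2=24.25, BC^2=4.85, CA^2=19.4
Sorted: [4.85, 19.4, 24.25]
By sides: Scalene, By angles: Right

Scalene, Right


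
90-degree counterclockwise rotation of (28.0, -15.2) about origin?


90° CCW: (x,y) -> (-y, x)
(28,-15.2) -> (15.2, 28)

(15.2, 28)


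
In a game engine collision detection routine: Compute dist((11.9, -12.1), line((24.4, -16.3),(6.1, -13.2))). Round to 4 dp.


|cross product| = 38.11
|line direction| = sqrt(344.5) = 18.5607
Distance = 38.11/sqrt(344.5) = 2.0533

2.0533


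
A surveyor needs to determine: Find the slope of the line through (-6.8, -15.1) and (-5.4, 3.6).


slope = (y2-y1)/(x2-x1) = (3.6-(-15.1))/((-5.4)-(-6.8)) = 18.7/1.4 = 13.3571

13.3571


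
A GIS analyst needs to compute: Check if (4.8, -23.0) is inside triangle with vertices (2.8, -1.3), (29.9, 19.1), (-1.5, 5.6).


Cross products: AB x AP = -628.87, BC x BP = 983.09, CA x CP = -79.51
All same sign? no

No, outside


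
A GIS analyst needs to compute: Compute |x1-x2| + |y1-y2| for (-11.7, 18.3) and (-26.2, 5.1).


|(-11.7)-(-26.2)| + |18.3-5.1| = 14.5 + 13.2 = 27.7

27.7


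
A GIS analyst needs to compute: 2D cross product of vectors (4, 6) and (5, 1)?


u x v = u_x*v_y - u_y*v_x = 4*1 - 6*5
= 4 - 30 = -26

-26


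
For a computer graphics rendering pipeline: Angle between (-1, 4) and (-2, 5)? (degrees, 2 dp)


u.v = 22, |u| = sqrt(17) = 4.1231, |v| = sqrt(29) = 5.3852
cos(theta) = u.v/(|u||v|) = 22/sqrt(493) = 0.99083
theta = acos(0.99083) = 7.77 degrees

7.77 degrees


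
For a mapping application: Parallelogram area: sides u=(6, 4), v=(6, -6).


|u x v| = |6*(-6) - 4*6|
= |(-36) - 24| = 60

60


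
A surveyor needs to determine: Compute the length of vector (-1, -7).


|u| = sqrt((-1)^2 + (-7)^2) = sqrt(50) = 7.0711

7.0711


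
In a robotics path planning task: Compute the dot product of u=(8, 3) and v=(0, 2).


u . v = u_x*v_x + u_y*v_y = 8*0 + 3*2
= 0 + 6 = 6

6


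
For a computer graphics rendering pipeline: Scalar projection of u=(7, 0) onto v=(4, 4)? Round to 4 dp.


u.v = 28, |v| = sqrt(32) = 5.6569
Scalar projection = u.v / |v| = 28 / sqrt(32) = 4.9497

4.9497


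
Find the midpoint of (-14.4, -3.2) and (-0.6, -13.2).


M = (((-14.4)+(-0.6))/2, ((-3.2)+(-13.2))/2)
= (-7.5, -8.2)

(-7.5, -8.2)


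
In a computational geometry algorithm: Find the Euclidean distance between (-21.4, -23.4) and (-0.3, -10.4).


dx=21.1, dy=13
d^2 = 21.1^2 + 13^2 = 614.21
d = sqrt(614.21) = 24.7833

24.7833


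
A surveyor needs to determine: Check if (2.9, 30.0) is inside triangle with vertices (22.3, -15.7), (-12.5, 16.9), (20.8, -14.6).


Cross products: AB x AP = -957.92, BC x BP = 921.33, CA x CP = 47.21
All same sign? no

No, outside


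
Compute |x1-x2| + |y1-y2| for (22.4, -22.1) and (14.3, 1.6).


|22.4-14.3| + |(-22.1)-1.6| = 8.1 + 23.7 = 31.8

31.8


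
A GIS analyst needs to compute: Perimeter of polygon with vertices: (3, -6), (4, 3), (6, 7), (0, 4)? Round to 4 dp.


Sides: (3, -6)->(4, 3): sqrt(82) = 9.055385, (4, 3)->(6, 7): sqrt(20) = 4.472136, (6, 7)->(0, 4): sqrt(45) = 6.708204, (0, 4)->(3, -6): sqrt(109) = 10.440307
Sum = 30.676032
Perimeter = 30.676

30.676


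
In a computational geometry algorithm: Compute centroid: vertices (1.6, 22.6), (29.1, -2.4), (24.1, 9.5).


Centroid = ((x_A+x_B+x_C)/3, (y_A+y_B+y_C)/3)
= ((1.6+29.1+24.1)/3, (22.6+(-2.4)+9.5)/3)
= (18.2667, 9.9)

(18.2667, 9.9)


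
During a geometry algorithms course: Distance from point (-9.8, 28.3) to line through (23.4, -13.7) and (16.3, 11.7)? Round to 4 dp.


|cross product| = 545.08
|line direction| = sqrt(695.57) = 26.3737
Distance = 545.08/sqrt(695.57) = 20.6676

20.6676


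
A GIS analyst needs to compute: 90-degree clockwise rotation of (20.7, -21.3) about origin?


90° CW: (x,y) -> (y, -x)
(20.7,-21.3) -> (-21.3, -20.7)

(-21.3, -20.7)


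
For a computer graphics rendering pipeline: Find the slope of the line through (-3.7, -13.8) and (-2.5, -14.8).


slope = (y2-y1)/(x2-x1) = ((-14.8)-(-13.8))/((-2.5)-(-3.7)) = (-1)/1.2 = -0.8333

-0.8333


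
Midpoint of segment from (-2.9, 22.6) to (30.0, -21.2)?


M = (((-2.9)+30)/2, (22.6+(-21.2))/2)
= (13.55, 0.7)

(13.55, 0.7)


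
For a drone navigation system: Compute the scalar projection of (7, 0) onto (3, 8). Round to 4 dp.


u.v = 21, |v| = sqrt(73) = 8.544
Scalar projection = u.v / |v| = 21 / sqrt(73) = 2.4579

2.4579


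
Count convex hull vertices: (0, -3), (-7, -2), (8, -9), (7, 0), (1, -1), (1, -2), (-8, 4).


Convex hull vertices (CCW): (-8, 4), (-7, -2), (8, -9), (7, 0)
Count = 4

4


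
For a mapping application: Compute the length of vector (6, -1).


|u| = sqrt(6^2 + (-1)^2) = sqrt(37) = 6.0828

6.0828


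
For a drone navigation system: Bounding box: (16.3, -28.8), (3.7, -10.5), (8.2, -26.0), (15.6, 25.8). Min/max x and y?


x range: [3.7, 16.3]
y range: [-28.8, 25.8]
Bounding box: (3.7,-28.8) to (16.3,25.8)

(3.7,-28.8) to (16.3,25.8)


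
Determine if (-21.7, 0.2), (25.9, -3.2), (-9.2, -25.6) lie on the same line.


Cross product: (25.9-(-21.7))*((-25.6)-0.2) - ((-3.2)-0.2)*((-9.2)-(-21.7))
= -1185.58

No, not collinear


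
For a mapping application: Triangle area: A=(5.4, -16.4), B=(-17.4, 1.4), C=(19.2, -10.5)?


Area = |x_A(y_B-y_C) + x_B(y_C-y_A) + x_C(y_A-y_B)|/2
= |64.26 + (-102.66) + (-341.76)|/2
= 380.16/2 = 190.08

190.08


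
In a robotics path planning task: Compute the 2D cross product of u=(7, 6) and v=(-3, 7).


u x v = u_x*v_y - u_y*v_x = 7*7 - 6*(-3)
= 49 - (-18) = 67

67


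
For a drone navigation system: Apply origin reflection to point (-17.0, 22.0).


Reflection over origin: (x,y) -> (-x,-y)
(-17, 22) -> (17, -22)

(17, -22)


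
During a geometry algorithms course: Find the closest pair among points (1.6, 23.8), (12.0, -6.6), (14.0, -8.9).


d(P0,P1) = 32.1297, d(P0,P2) = 34.9721, d(P1,P2) = 3.048
Closest: P1 and P2

Closest pair: (12.0, -6.6) and (14.0, -8.9), distance = 3.048


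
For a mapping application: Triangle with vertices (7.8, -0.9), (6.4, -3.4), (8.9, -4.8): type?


Side lengths squared: AB^2=8.21, BC^2=8.21, CA^2=16.42
Sorted: [8.21, 8.21, 16.42]
By sides: Isosceles, By angles: Right

Isosceles, Right


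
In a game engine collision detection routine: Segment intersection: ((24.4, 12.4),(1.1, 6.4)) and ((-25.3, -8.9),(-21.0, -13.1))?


Cross products: d1=300.33, d2=176.67, d3=198.09, d4=321.75
d1*d2 < 0 and d3*d4 < 0? no

No, they don't intersect


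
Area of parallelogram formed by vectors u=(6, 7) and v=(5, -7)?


|u x v| = |6*(-7) - 7*5|
= |(-42) - 35| = 77

77


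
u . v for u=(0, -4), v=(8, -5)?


u . v = u_x*v_x + u_y*v_y = 0*8 + (-4)*(-5)
= 0 + 20 = 20

20


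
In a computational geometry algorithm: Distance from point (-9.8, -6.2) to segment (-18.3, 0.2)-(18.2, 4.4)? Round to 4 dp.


Project P onto AB: t = 0.2099 (clamped to [0,1])
Closest point on segment: (-10.6379, 1.0817)
Distance: 7.3297

7.3297


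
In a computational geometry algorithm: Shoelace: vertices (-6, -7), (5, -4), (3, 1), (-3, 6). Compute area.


Shoelace sum: ((-6)*(-4) - 5*(-7)) + (5*1 - 3*(-4)) + (3*6 - (-3)*1) + ((-3)*(-7) - (-6)*6)
= 154
Area = |154|/2 = 77

77


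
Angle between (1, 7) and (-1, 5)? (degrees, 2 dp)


u.v = 34, |u| = sqrt(50) = 7.0711, |v| = sqrt(26) = 5.099
cos(theta) = u.v/(|u||v|) = 34/sqrt(1300) = 0.94299
theta = acos(0.94299) = 19.44 degrees

19.44 degrees


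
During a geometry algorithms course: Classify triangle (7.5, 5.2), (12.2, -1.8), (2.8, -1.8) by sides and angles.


Side lengths squared: AB^2=71.09, BC^2=88.36, CA^2=71.09
Sorted: [71.09, 71.09, 88.36]
By sides: Isosceles, By angles: Acute

Isosceles, Acute


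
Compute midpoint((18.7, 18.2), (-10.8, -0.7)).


M = ((18.7+(-10.8))/2, (18.2+(-0.7))/2)
= (3.95, 8.75)

(3.95, 8.75)


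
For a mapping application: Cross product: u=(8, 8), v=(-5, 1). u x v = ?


u x v = u_x*v_y - u_y*v_x = 8*1 - 8*(-5)
= 8 - (-40) = 48

48


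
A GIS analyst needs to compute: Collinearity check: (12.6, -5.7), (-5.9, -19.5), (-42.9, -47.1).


Cross product: ((-5.9)-12.6)*((-47.1)-(-5.7)) - ((-19.5)-(-5.7))*((-42.9)-12.6)
= 0

Yes, collinear


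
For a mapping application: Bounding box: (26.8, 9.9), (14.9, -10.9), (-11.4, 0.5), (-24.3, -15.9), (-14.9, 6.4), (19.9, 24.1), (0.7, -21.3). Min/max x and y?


x range: [-24.3, 26.8]
y range: [-21.3, 24.1]
Bounding box: (-24.3,-21.3) to (26.8,24.1)

(-24.3,-21.3) to (26.8,24.1)


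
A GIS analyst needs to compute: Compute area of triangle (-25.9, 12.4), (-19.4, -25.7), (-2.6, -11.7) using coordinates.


Area = |x_A(y_B-y_C) + x_B(y_C-y_A) + x_C(y_A-y_B)|/2
= |362.6 + 467.54 + (-99.06)|/2
= 731.08/2 = 365.54

365.54


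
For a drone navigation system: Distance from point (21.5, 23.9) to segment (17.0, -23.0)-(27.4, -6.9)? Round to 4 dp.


Project P onto AB: t = 1 (clamped to [0,1])
Closest point on segment: (27.4, -6.9)
Distance: 31.36

31.36


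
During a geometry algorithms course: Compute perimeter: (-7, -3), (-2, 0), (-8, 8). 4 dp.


Sides: (-7, -3)->(-2, 0): sqrt(34) = 5.830952, (-2, 0)->(-8, 8): sqrt(100) = 10, (-8, 8)->(-7, -3): sqrt(122) = 11.045361
Sum = 26.876313
Perimeter = 26.8763

26.8763


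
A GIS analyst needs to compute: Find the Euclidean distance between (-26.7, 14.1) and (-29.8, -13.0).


dx=-3.1, dy=-27.1
d^2 = (-3.1)^2 + (-27.1)^2 = 744.02
d = sqrt(744.02) = 27.2767

27.2767


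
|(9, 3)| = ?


|u| = sqrt(9^2 + 3^2) = sqrt(90) = 9.4868

9.4868


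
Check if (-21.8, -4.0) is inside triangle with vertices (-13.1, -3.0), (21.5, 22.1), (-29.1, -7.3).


Cross products: AB x AP = 183.77, BC x BP = 47.64, CA x CP = 21.41
All same sign? yes

Yes, inside


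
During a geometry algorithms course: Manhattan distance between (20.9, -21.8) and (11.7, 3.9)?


|20.9-11.7| + |(-21.8)-3.9| = 9.2 + 25.7 = 34.9

34.9


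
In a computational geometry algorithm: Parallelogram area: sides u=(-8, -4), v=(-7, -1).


|u x v| = |(-8)*(-1) - (-4)*(-7)|
= |8 - 28| = 20

20


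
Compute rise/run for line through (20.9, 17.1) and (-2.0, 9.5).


slope = (y2-y1)/(x2-x1) = (9.5-17.1)/((-2)-20.9) = (-7.6)/(-22.9) = 0.3319

0.3319


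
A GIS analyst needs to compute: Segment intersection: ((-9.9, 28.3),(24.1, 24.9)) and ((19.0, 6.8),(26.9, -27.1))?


Cross products: d1=-809.86, d2=315.88, d3=-632.74, d4=-1758.48
d1*d2 < 0 and d3*d4 < 0? no

No, they don't intersect


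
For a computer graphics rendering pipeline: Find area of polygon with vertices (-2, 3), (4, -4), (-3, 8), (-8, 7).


Shoelace sum: ((-2)*(-4) - 4*3) + (4*8 - (-3)*(-4)) + ((-3)*7 - (-8)*8) + ((-8)*3 - (-2)*7)
= 49
Area = |49|/2 = 24.5

24.5


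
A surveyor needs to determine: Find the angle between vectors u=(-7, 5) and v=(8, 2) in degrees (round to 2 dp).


u.v = -46, |u| = sqrt(74) = 8.6023, |v| = sqrt(68) = 8.2462
cos(theta) = u.v/(|u||v|) = -46/sqrt(5032) = -0.648466
theta = acos(-0.648466) = 130.43 degrees

130.43 degrees


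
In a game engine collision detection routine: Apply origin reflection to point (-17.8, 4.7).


Reflection over origin: (x,y) -> (-x,-y)
(-17.8, 4.7) -> (17.8, -4.7)

(17.8, -4.7)


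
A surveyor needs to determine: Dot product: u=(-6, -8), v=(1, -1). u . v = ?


u . v = u_x*v_x + u_y*v_y = (-6)*1 + (-8)*(-1)
= (-6) + 8 = 2

2


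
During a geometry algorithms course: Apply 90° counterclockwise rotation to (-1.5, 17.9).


90° CCW: (x,y) -> (-y, x)
(-1.5,17.9) -> (-17.9, -1.5)

(-17.9, -1.5)


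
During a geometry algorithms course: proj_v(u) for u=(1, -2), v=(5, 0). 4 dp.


u.v = 5, |v| = sqrt(25) = 5
Scalar projection = u.v / |v| = 5 / sqrt(25) = 1

1


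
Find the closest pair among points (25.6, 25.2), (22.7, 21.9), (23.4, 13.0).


d(P0,P1) = 4.3932, d(P0,P2) = 12.3968, d(P1,P2) = 8.9275
Closest: P0 and P1

Closest pair: (25.6, 25.2) and (22.7, 21.9), distance = 4.3932


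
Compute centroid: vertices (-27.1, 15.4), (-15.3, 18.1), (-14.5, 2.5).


Centroid = ((x_A+x_B+x_C)/3, (y_A+y_B+y_C)/3)
= (((-27.1)+(-15.3)+(-14.5))/3, (15.4+18.1+2.5)/3)
= (-18.9667, 12)

(-18.9667, 12)


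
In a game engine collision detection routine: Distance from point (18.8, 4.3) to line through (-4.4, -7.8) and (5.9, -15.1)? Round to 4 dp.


|cross product| = 293.99
|line direction| = sqrt(159.38) = 12.6246
Distance = 293.99/sqrt(159.38) = 23.2871

23.2871


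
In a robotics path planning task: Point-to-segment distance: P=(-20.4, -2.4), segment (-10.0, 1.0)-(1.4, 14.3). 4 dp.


Project P onto AB: t = 0 (clamped to [0,1])
Closest point on segment: (-10, 1)
Distance: 10.9417

10.9417


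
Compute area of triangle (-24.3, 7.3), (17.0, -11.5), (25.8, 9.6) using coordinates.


Area = |x_A(y_B-y_C) + x_B(y_C-y_A) + x_C(y_A-y_B)|/2
= |512.73 + 39.1 + 485.04|/2
= 1036.87/2 = 518.435

518.435


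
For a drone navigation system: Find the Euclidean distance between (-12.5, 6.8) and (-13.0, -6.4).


dx=-0.5, dy=-13.2
d^2 = (-0.5)^2 + (-13.2)^2 = 174.49
d = sqrt(174.49) = 13.2095

13.2095


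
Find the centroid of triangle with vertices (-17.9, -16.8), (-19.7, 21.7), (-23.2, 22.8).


Centroid = ((x_A+x_B+x_C)/3, (y_A+y_B+y_C)/3)
= (((-17.9)+(-19.7)+(-23.2))/3, ((-16.8)+21.7+22.8)/3)
= (-20.2667, 9.2333)

(-20.2667, 9.2333)


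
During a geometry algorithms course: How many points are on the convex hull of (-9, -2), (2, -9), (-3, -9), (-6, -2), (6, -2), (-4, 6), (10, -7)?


Convex hull vertices (CCW): (-9, -2), (-3, -9), (2, -9), (10, -7), (6, -2), (-4, 6)
Count = 6

6


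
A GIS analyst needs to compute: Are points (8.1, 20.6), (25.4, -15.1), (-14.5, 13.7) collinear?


Cross product: (25.4-8.1)*(13.7-20.6) - ((-15.1)-20.6)*((-14.5)-8.1)
= -926.19

No, not collinear


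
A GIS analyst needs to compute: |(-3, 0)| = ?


|u| = sqrt((-3)^2 + 0^2) = sqrt(9) = 3

3


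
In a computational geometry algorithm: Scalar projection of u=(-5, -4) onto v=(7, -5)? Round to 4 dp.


u.v = -15, |v| = sqrt(74) = 8.6023
Scalar projection = u.v / |v| = -15 / sqrt(74) = -1.7437

-1.7437


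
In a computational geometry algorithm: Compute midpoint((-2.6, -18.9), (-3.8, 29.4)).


M = (((-2.6)+(-3.8))/2, ((-18.9)+29.4)/2)
= (-3.2, 5.25)

(-3.2, 5.25)


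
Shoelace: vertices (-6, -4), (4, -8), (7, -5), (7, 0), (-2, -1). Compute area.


Shoelace sum: ((-6)*(-8) - 4*(-4)) + (4*(-5) - 7*(-8)) + (7*0 - 7*(-5)) + (7*(-1) - (-2)*0) + ((-2)*(-4) - (-6)*(-1))
= 130
Area = |130|/2 = 65

65


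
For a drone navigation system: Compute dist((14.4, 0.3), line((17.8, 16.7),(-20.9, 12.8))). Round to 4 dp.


|cross product| = 621.42
|line direction| = sqrt(1512.9) = 38.896
Distance = 621.42/sqrt(1512.9) = 15.9764

15.9764


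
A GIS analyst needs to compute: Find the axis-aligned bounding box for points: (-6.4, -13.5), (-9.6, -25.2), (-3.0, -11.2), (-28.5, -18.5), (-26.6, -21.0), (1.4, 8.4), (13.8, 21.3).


x range: [-28.5, 13.8]
y range: [-25.2, 21.3]
Bounding box: (-28.5,-25.2) to (13.8,21.3)

(-28.5,-25.2) to (13.8,21.3)


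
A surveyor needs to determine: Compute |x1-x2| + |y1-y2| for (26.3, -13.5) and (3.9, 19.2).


|26.3-3.9| + |(-13.5)-19.2| = 22.4 + 32.7 = 55.1

55.1


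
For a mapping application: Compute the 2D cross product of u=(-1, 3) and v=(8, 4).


u x v = u_x*v_y - u_y*v_x = (-1)*4 - 3*8
= (-4) - 24 = -28

-28


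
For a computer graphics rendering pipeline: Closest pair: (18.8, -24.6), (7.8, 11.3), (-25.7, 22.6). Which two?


d(P0,P1) = 37.5474, d(P0,P2) = 64.8698, d(P1,P2) = 35.3545
Closest: P1 and P2

Closest pair: (7.8, 11.3) and (-25.7, 22.6), distance = 35.3545


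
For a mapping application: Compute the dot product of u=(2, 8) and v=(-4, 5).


u . v = u_x*v_x + u_y*v_y = 2*(-4) + 8*5
= (-8) + 40 = 32

32


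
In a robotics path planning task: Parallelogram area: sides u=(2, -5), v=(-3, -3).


|u x v| = |2*(-3) - (-5)*(-3)|
= |(-6) - 15| = 21

21


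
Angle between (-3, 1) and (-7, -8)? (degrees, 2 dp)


u.v = 13, |u| = sqrt(10) = 3.1623, |v| = sqrt(113) = 10.6301
cos(theta) = u.v/(|u||v|) = 13/sqrt(1130) = 0.386727
theta = acos(0.386727) = 67.25 degrees

67.25 degrees


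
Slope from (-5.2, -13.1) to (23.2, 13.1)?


slope = (y2-y1)/(x2-x1) = (13.1-(-13.1))/(23.2-(-5.2)) = 26.2/28.4 = 0.9225

0.9225


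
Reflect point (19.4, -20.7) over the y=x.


Reflection over y=x: (x,y) -> (y,x)
(19.4, -20.7) -> (-20.7, 19.4)

(-20.7, 19.4)


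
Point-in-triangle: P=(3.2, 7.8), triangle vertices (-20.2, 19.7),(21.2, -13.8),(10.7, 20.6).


Cross products: AB x AP = 291.24, BC x BP = 392.4, CA x CP = 388.77
All same sign? yes

Yes, inside


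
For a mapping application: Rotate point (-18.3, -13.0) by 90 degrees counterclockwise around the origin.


90° CCW: (x,y) -> (-y, x)
(-18.3,-13) -> (13, -18.3)

(13, -18.3)


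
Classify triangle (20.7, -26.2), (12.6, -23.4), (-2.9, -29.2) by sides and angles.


Side lengths squared: AB^2=73.45, BC^2=273.89, CA^2=565.96
Sorted: [73.45, 273.89, 565.96]
By sides: Scalene, By angles: Obtuse

Scalene, Obtuse


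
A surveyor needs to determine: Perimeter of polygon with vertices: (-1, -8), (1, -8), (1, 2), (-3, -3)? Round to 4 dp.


Sides: (-1, -8)->(1, -8): sqrt(4) = 2, (1, -8)->(1, 2): sqrt(100) = 10, (1, 2)->(-3, -3): sqrt(41) = 6.403124, (-3, -3)->(-1, -8): sqrt(29) = 5.385165
Sum = 23.788289
Perimeter = 23.7883

23.7883


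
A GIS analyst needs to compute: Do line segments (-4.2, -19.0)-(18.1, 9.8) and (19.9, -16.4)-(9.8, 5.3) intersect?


Cross products: d1=549.23, d2=-225.56, d3=-636.1, d4=138.69
d1*d2 < 0 and d3*d4 < 0? yes

Yes, they intersect


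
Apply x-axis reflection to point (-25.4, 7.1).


Reflection over x-axis: (x,y) -> (x,-y)
(-25.4, 7.1) -> (-25.4, -7.1)

(-25.4, -7.1)


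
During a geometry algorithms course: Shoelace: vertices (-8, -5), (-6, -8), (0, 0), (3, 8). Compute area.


Shoelace sum: ((-8)*(-8) - (-6)*(-5)) + ((-6)*0 - 0*(-8)) + (0*8 - 3*0) + (3*(-5) - (-8)*8)
= 83
Area = |83|/2 = 41.5

41.5


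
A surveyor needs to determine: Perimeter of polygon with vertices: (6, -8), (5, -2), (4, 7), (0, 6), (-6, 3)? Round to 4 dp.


Sides: (6, -8)->(5, -2): sqrt(37) = 6.082763, (5, -2)->(4, 7): sqrt(82) = 9.055385, (4, 7)->(0, 6): sqrt(17) = 4.123106, (0, 6)->(-6, 3): sqrt(45) = 6.708204, (-6, 3)->(6, -8): sqrt(265) = 16.278821
Sum = 42.248279
Perimeter = 42.2483

42.2483


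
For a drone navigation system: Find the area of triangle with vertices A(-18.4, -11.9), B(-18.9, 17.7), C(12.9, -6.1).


Area = |x_A(y_B-y_C) + x_B(y_C-y_A) + x_C(y_A-y_B)|/2
= |(-437.92) + (-109.62) + (-381.84)|/2
= 929.38/2 = 464.69

464.69


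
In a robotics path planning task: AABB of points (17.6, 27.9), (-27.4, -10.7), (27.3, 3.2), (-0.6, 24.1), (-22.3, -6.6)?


x range: [-27.4, 27.3]
y range: [-10.7, 27.9]
Bounding box: (-27.4,-10.7) to (27.3,27.9)

(-27.4,-10.7) to (27.3,27.9)


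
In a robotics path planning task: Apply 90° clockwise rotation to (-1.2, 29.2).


90° CW: (x,y) -> (y, -x)
(-1.2,29.2) -> (29.2, 1.2)

(29.2, 1.2)


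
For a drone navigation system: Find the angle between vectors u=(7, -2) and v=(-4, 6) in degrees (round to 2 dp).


u.v = -40, |u| = sqrt(53) = 7.2801, |v| = sqrt(52) = 7.2111
cos(theta) = u.v/(|u||v|) = -40/sqrt(2756) = -0.761939
theta = acos(-0.761939) = 139.64 degrees

139.64 degrees


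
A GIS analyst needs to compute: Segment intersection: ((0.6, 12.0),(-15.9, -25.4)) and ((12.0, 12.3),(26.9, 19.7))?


Cross products: d1=79.89, d2=-355.27, d3=421.41, d4=856.57
d1*d2 < 0 and d3*d4 < 0? no

No, they don't intersect


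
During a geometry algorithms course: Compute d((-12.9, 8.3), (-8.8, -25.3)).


dx=4.1, dy=-33.6
d^2 = 4.1^2 + (-33.6)^2 = 1145.77
d = sqrt(1145.77) = 33.8492

33.8492


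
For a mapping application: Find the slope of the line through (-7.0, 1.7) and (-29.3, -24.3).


slope = (y2-y1)/(x2-x1) = ((-24.3)-1.7)/((-29.3)-(-7)) = (-26)/(-22.3) = 1.1659

1.1659


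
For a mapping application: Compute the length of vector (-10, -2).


|u| = sqrt((-10)^2 + (-2)^2) = sqrt(104) = 10.198

10.198


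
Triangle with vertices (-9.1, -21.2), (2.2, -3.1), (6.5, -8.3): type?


Side lengths squared: AB^2=455.3, BC^2=45.53, CA^2=409.77
Sorted: [45.53, 409.77, 455.3]
By sides: Scalene, By angles: Right

Scalene, Right


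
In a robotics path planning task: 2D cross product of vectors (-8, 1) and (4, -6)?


u x v = u_x*v_y - u_y*v_x = (-8)*(-6) - 1*4
= 48 - 4 = 44

44


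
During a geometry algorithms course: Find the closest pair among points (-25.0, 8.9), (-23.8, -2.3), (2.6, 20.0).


d(P0,P1) = 11.2641, d(P0,P2) = 29.7484, d(P1,P2) = 34.5579
Closest: P0 and P1

Closest pair: (-25.0, 8.9) and (-23.8, -2.3), distance = 11.2641


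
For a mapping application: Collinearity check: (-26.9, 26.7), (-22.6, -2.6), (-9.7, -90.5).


Cross product: ((-22.6)-(-26.9))*((-90.5)-26.7) - ((-2.6)-26.7)*((-9.7)-(-26.9))
= 0

Yes, collinear


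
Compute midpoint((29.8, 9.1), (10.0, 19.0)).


M = ((29.8+10)/2, (9.1+19)/2)
= (19.9, 14.05)

(19.9, 14.05)


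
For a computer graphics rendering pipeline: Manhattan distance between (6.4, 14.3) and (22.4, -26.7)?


|6.4-22.4| + |14.3-(-26.7)| = 16 + 41 = 57

57


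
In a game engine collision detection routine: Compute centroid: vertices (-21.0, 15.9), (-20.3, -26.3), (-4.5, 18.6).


Centroid = ((x_A+x_B+x_C)/3, (y_A+y_B+y_C)/3)
= (((-21)+(-20.3)+(-4.5))/3, (15.9+(-26.3)+18.6)/3)
= (-15.2667, 2.7333)

(-15.2667, 2.7333)


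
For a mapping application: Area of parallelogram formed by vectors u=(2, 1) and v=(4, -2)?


|u x v| = |2*(-2) - 1*4|
= |(-4) - 4| = 8

8


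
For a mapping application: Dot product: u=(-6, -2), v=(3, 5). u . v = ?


u . v = u_x*v_x + u_y*v_y = (-6)*3 + (-2)*5
= (-18) + (-10) = -28

-28


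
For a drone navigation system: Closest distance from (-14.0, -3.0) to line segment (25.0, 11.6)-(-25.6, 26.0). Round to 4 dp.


Project P onto AB: t = 0.637 (clamped to [0,1])
Closest point on segment: (-7.2344, 20.7734)
Distance: 24.7174

24.7174


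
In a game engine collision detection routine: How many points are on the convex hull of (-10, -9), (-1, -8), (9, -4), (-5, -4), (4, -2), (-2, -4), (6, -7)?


Convex hull vertices (CCW): (-10, -9), (-1, -8), (6, -7), (9, -4), (4, -2), (-5, -4)
Count = 6

6


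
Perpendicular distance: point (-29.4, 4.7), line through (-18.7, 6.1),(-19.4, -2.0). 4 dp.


|cross product| = 85.69
|line direction| = sqrt(66.1) = 8.1302
Distance = 85.69/sqrt(66.1) = 10.5397

10.5397


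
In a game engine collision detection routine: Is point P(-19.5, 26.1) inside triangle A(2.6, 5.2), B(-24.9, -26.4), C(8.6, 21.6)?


Cross products: AB x AP = -1273.11, BC x BP = 1499.55, CA x CP = -487.84
All same sign? no

No, outside


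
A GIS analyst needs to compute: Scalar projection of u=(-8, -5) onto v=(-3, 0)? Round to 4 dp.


u.v = 24, |v| = sqrt(9) = 3
Scalar projection = u.v / |v| = 24 / sqrt(9) = 8

8


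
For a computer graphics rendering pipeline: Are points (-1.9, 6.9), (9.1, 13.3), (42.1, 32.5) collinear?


Cross product: (9.1-(-1.9))*(32.5-6.9) - (13.3-6.9)*(42.1-(-1.9))
= 0

Yes, collinear


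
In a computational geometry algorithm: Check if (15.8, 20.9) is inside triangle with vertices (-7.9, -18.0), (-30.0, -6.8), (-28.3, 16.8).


Cross products: AB x AP = -1125.13, BC x BP = -1033.79, CA x CP = 1618.32
All same sign? no

No, outside


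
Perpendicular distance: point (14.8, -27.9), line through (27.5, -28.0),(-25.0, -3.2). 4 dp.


|cross product| = 309.71
|line direction| = sqrt(3371.29) = 58.0628
Distance = 309.71/sqrt(3371.29) = 5.3341

5.3341


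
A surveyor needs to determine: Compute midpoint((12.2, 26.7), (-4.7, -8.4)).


M = ((12.2+(-4.7))/2, (26.7+(-8.4))/2)
= (3.75, 9.15)

(3.75, 9.15)


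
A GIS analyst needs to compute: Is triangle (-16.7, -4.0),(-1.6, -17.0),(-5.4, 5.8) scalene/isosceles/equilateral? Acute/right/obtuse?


Side lengths squared: AB^2=397.01, BC^2=534.28, CA^2=223.73
Sorted: [223.73, 397.01, 534.28]
By sides: Scalene, By angles: Acute

Scalene, Acute


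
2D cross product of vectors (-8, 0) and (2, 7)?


u x v = u_x*v_y - u_y*v_x = (-8)*7 - 0*2
= (-56) - 0 = -56

-56


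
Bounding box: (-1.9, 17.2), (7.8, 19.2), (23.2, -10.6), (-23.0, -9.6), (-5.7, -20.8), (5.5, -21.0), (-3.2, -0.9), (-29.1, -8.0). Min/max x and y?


x range: [-29.1, 23.2]
y range: [-21, 19.2]
Bounding box: (-29.1,-21) to (23.2,19.2)

(-29.1,-21) to (23.2,19.2)


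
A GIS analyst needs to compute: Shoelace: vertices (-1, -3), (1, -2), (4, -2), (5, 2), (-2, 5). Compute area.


Shoelace sum: ((-1)*(-2) - 1*(-3)) + (1*(-2) - 4*(-2)) + (4*2 - 5*(-2)) + (5*5 - (-2)*2) + ((-2)*(-3) - (-1)*5)
= 69
Area = |69|/2 = 34.5

34.5


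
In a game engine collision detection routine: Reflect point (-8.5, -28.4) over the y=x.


Reflection over y=x: (x,y) -> (y,x)
(-8.5, -28.4) -> (-28.4, -8.5)

(-28.4, -8.5)


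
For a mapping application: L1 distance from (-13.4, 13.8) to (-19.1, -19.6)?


|(-13.4)-(-19.1)| + |13.8-(-19.6)| = 5.7 + 33.4 = 39.1

39.1


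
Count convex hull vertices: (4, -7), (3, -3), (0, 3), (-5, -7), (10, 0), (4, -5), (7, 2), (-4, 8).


Convex hull vertices (CCW): (-5, -7), (4, -7), (10, 0), (7, 2), (-4, 8)
Count = 5

5
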